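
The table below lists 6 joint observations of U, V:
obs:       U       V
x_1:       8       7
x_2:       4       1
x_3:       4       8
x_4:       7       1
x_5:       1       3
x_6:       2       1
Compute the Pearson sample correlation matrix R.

Step 1 — column means:
  mean(U) = (8 + 4 + 4 + 7 + 1 + 2) / 6 = 26/6 = 4.3333
  mean(V) = (7 + 1 + 8 + 1 + 3 + 1) / 6 = 21/6 = 3.5

Step 2 — sample variances and covariances s[i,j] = (1/(n-1)) · Σ_k (x_{k,i} - mean_i) · (x_{k,j} - mean_j), with n-1 = 5:
  s[U,U] = ((3.6667)·(3.6667) + (-0.3333)·(-0.3333) + (-0.3333)·(-0.3333) + (2.6667)·(2.6667) + (-3.3333)·(-3.3333) + (-2.3333)·(-2.3333)) / 5 = 37.3333/5 = 7.4667
  s[U,V] = ((3.6667)·(3.5) + (-0.3333)·(-2.5) + (-0.3333)·(4.5) + (2.6667)·(-2.5) + (-3.3333)·(-0.5) + (-2.3333)·(-2.5)) / 5 = 13/5 = 2.6
  s[V,V] = ((3.5)·(3.5) + (-2.5)·(-2.5) + (4.5)·(4.5) + (-2.5)·(-2.5) + (-0.5)·(-0.5) + (-2.5)·(-2.5)) / 5 = 51.5/5 = 10.3
  Sample standard deviations s_i = √(s[i,i]):
  s(U) = √(7.4667) = 2.7325
  s(V) = √(10.3) = 3.2094

Step 3 — r_{ij} = s_{ij} / (s_i · s_j):
  r[U,U] = 1 (diagonal).
  r[U,V] = 2.6 / (2.7325 · 3.2094) = 2.6 / 8.7696 = 0.2965
  r[V,V] = 1 (diagonal).

R is symmetric with unit diagonal. Assembling:

R = [[1, 0.2965],
 [0.2965, 1]]


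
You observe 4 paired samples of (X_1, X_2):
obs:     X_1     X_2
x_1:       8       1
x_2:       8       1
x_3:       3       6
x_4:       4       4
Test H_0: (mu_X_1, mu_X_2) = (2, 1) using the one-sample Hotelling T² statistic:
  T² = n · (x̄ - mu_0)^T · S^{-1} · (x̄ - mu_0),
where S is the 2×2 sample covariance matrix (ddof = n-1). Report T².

Step 1 — sample mean vector:
  mean(X_1) = (8 + 8 + 3 + 4) / 4 = 23/4 = 5.75
  mean(X_2) = (1 + 1 + 6 + 4) / 4 = 12/4 = 3
  x̄ = (5.75, 3),  deviation x̄ - mu_0 = (5.75, 3) - (2, 1) = (3.75, 2).

Step 2 — sample covariance matrix, S[i,j] = (1/(n-1)) · Σ_k (x_{k,i} - mean_i) · (x_{k,j} - mean_j), divisor n-1 = 3:
  S[X_1,X_1] = ((2.25)·(2.25) + (2.25)·(2.25) + (-2.75)·(-2.75) + (-1.75)·(-1.75)) / 3 = 20.75/3 = 6.9167
  S[X_1,X_2] = ((2.25)·(-2) + (2.25)·(-2) + (-2.75)·(3) + (-1.75)·(1)) / 3 = -19/3 = -6.3333
  S[X_2,X_2] = ((-2)·(-2) + (-2)·(-2) + (3)·(3) + (1)·(1)) / 3 = 18/3 = 6
  S = [[6.9167, -6.3333],
 [-6.3333, 6]].

Step 3 — invert S. det(S) = 6.9167·6 - (-6.3333)² = 1.3889.
  S^{-1} = (1/det) · [[d, -b], [-b, a]] = [[4.32, 4.56],
 [4.56, 4.98]].

Step 4 — quadratic form (x̄ - mu_0)^T · S^{-1} · (x̄ - mu_0):
  S^{-1} · (x̄ - mu_0) = (25.32, 27.06),
  (x̄ - mu_0)^T · [...] = (3.75)·(25.32) + (2)·(27.06) = 149.07.

Step 5 — scale by n: T² = 4 · 149.07 = 596.28.

T² ≈ 596.28


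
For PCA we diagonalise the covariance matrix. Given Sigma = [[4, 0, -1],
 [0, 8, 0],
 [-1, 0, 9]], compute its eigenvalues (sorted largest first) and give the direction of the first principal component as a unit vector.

Step 1 — characteristic polynomial p(λ) = det(λI - Sigma) = λ³ - tr·λ² + c_1·λ - det, where tr = trace, c_1 = sum of the principal 2×2 minors, det = det(Sigma):
  tr = 4 + 8 + 9 = 21,
  c_1 = (4·8 - (0)²) + (4·9 - (-1)²) + (8·9 - (0)²) = 32 + 35 + 72 = 139,
  det = 4·(8·9 - (0)²) - (0)·((0)·9 - (0)·(-1)) + (-1)·((0)·(0) - 8·(-1)) = 4·(72) - (0)·(0) + (-1)·(8) = 280.
  So p(λ) = λ³ - 21λ² + 139λ - 280.
Step 2 — look for an integer root (rational root theorem: any rational root is an integer divisor of 280). Testing λ = 8:
  p(8) = 512 - 1344 + 1112 - 280 = 0  ✓
  Dividing out (λ - 8): p(λ) = (λ - 8)(λ² - 13λ + 35).
Step 3 — remaining eigenvalues from the quadratic λ² - 13λ + 35 = 0:
  Δ = 13² - 4·35 = 169 - 140 = 29,  λ = (13 ± √29)/2 = (13 ± 5.3852)/2 ≈ 9.1926 or 3.8074.
  Sorted: λ_1 = 9.1926,  λ_2 = 8,  λ_3 = 3.8074  (check: sum = 21 = tr ✓).

Step 4 — unit eigenvector for λ_1 ≈ 9.1926: v spans the null space of (Sigma - λ_1 I), whose rows are
  r_1 = (-5.1926, 0, -1),  r_2 = (0, -1.1926, 0),  r_3 = (-1, 0, -0.1926).
  v is orthogonal to every row, so take v ∝ r_1 × r_2 = ((0)·(0) - (-1)·(-1.1926), (-1)·(0) - (-5.1926)·(0), (-5.1926)·(-1.1926) - (0)·(0)) ≈ (-1.1926, 0, 6.1926).
  Rescale (multiply by -1 so the first nonzero entry is positive): u = (1.1926, 0, -6.1926).
  ||u|| = √((1.1926)² + (0)² + (-6.1926)²) = √(39.7703) ≈ 6.3064,  v_1 = u/||u|| ≈ (0.1891, 0, -0.982) (||v_1|| = 1).

λ_1 = 9.1926,  λ_2 = 8,  λ_3 = 3.8074;  v_1 ≈ (0.1891, 0, -0.982)


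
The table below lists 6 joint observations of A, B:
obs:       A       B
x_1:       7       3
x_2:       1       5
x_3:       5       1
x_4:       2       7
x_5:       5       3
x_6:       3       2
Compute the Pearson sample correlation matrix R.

Step 1 — column means:
  mean(A) = (7 + 1 + 5 + 2 + 5 + 3) / 6 = 23/6 = 3.8333
  mean(B) = (3 + 5 + 1 + 7 + 3 + 2) / 6 = 21/6 = 3.5

Step 2 — sample variances and covariances s[i,j] = (1/(n-1)) · Σ_k (x_{k,i} - mean_i) · (x_{k,j} - mean_j), with n-1 = 5:
  s[A,A] = ((3.1667)·(3.1667) + (-2.8333)·(-2.8333) + (1.1667)·(1.1667) + (-1.8333)·(-1.8333) + (1.1667)·(1.1667) + (-0.8333)·(-0.8333)) / 5 = 24.8333/5 = 4.9667
  s[A,B] = ((3.1667)·(-0.5) + (-2.8333)·(1.5) + (1.1667)·(-2.5) + (-1.8333)·(3.5) + (1.1667)·(-0.5) + (-0.8333)·(-1.5)) / 5 = -14.5/5 = -2.9
  s[B,B] = ((-0.5)·(-0.5) + (1.5)·(1.5) + (-2.5)·(-2.5) + (3.5)·(3.5) + (-0.5)·(-0.5) + (-1.5)·(-1.5)) / 5 = 23.5/5 = 4.7
  Sample standard deviations s_i = √(s[i,i]):
  s(A) = √(4.9667) = 2.2286
  s(B) = √(4.7) = 2.1679

Step 3 — r_{ij} = s_{ij} / (s_i · s_j):
  r[A,A] = 1 (diagonal).
  r[A,B] = -2.9 / (2.2286 · 2.1679) = -2.9 / 4.8315 = -0.6002
  r[B,B] = 1 (diagonal).

R is symmetric with unit diagonal. Assembling:

R = [[1, -0.6002],
 [-0.6002, 1]]


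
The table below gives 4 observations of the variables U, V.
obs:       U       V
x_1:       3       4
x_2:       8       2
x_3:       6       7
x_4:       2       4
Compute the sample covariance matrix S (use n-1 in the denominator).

Step 1 — column means:
  mean(U) = (3 + 8 + 6 + 2) / 4 = 19/4 = 4.75
  mean(V) = (4 + 2 + 7 + 4) / 4 = 17/4 = 4.25

Step 2 — sample covariance S[i,j] = (1/(n-1)) · Σ_k (x_{k,i} - mean_i) · (x_{k,j} - mean_j), with n-1 = 3.
  S[U,U] = ((-1.75)·(-1.75) + (3.25)·(3.25) + (1.25)·(1.25) + (-2.75)·(-2.75)) / 3 = 22.75/3 = 7.5833
  S[U,V] = ((-1.75)·(-0.25) + (3.25)·(-2.25) + (1.25)·(2.75) + (-2.75)·(-0.25)) / 3 = -2.75/3 = -0.9167
  S[V,V] = ((-0.25)·(-0.25) + (-2.25)·(-2.25) + (2.75)·(2.75) + (-0.25)·(-0.25)) / 3 = 12.75/3 = 4.25

S is symmetric (S[j,i] = S[i,j]). Assembling:

S = [[7.5833, -0.9167],
 [-0.9167, 4.25]]


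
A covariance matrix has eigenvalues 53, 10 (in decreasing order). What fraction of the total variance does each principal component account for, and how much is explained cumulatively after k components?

Step 1 — total variance = trace(Sigma) = Σ λ_i = 53 + 10 = 63.

Step 2 — fraction explained by component i = λ_i / Σ λ:
  PC1: 53/63 = 0.8413
  PC2: 10/63 = 0.1587

Step 3 — cumulative fraction after k components = (λ_1 + ... + λ_k) / Σ λ:
  k = 1: 53/63 = 0.8413
  k = 2: (53 + 10)/63 = 63/63 = 1

Summary (fraction, with percent):

explained: PC1 0.8413 (84.13%), PC2 0.1587 (15.87%);  cumulative: 0.8413, 1


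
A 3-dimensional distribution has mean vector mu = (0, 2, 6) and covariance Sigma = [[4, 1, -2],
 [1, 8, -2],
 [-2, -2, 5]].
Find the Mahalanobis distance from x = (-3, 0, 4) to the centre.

Step 1 — centre the observation: (x - mu) = (-3, -2, -2).

Step 2 — invert Sigma (cofactor / det for 3×3, or solve directly):
  Sigma^{-1} = [[0.313, -0.0087, 0.1217],
 [-0.0087, 0.1391, 0.0522],
 [0.1217, 0.0522, 0.2696]].

Step 3 — form the quadratic (x - mu)^T · Sigma^{-1} · (x - mu):
  Sigma^{-1} · (x - mu) = (-1.1652, -0.3565, -1.0087).
  (x - mu)^T · [Sigma^{-1} · (x - mu)] = (-3)·(-1.1652) + (-2)·(-0.3565) + (-2)·(-1.0087) = 6.2261.

Step 4 — take square root: d = √(6.2261) ≈ 2.4952.

d(x, mu) = √(6.2261) ≈ 2.4952


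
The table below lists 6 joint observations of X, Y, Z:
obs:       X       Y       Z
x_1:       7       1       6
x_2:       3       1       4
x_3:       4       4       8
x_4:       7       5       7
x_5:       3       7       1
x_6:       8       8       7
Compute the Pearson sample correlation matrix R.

Step 1 — column means:
  mean(X) = (7 + 3 + 4 + 7 + 3 + 8) / 6 = 32/6 = 5.3333
  mean(Y) = (1 + 1 + 4 + 5 + 7 + 8) / 6 = 26/6 = 4.3333
  mean(Z) = (6 + 4 + 8 + 7 + 1 + 7) / 6 = 33/6 = 5.5

Step 2 — sample variances and covariances s[i,j] = (1/(n-1)) · Σ_k (x_{k,i} - mean_i) · (x_{k,j} - mean_j), with n-1 = 5:
  s[X,X] = ((1.6667)·(1.6667) + (-2.3333)·(-2.3333) + (-1.3333)·(-1.3333) + (1.6667)·(1.6667) + (-2.3333)·(-2.3333) + (2.6667)·(2.6667)) / 5 = 25.3333/5 = 5.0667
  s[X,Y] = ((1.6667)·(-3.3333) + (-2.3333)·(-3.3333) + (-1.3333)·(-0.3333) + (1.6667)·(0.6667) + (-2.3333)·(2.6667) + (2.6667)·(3.6667)) / 5 = 7.3333/5 = 1.4667
  s[X,Z] = ((1.6667)·(0.5) + (-2.3333)·(-1.5) + (-1.3333)·(2.5) + (1.6667)·(1.5) + (-2.3333)·(-4.5) + (2.6667)·(1.5)) / 5 = 18/5 = 3.6
  s[Y,Y] = ((-3.3333)·(-3.3333) + (-3.3333)·(-3.3333) + (-0.3333)·(-0.3333) + (0.6667)·(0.6667) + (2.6667)·(2.6667) + (3.6667)·(3.6667)) / 5 = 43.3333/5 = 8.6667
  s[Y,Z] = ((-3.3333)·(0.5) + (-3.3333)·(-1.5) + (-0.3333)·(2.5) + (0.6667)·(1.5) + (2.6667)·(-4.5) + (3.6667)·(1.5)) / 5 = -3/5 = -0.6
  s[Z,Z] = ((0.5)·(0.5) + (-1.5)·(-1.5) + (2.5)·(2.5) + (1.5)·(1.5) + (-4.5)·(-4.5) + (1.5)·(1.5)) / 5 = 33.5/5 = 6.7
  Sample standard deviations s_i = √(s[i,i]):
  s(X) = √(5.0667) = 2.2509
  s(Y) = √(8.6667) = 2.9439
  s(Z) = √(6.7) = 2.5884

Step 3 — r_{ij} = s_{ij} / (s_i · s_j):
  r[X,X] = 1 (diagonal).
  r[X,Y] = 1.4667 / (2.2509 · 2.9439) = 1.4667 / 6.6265 = 0.2213
  r[X,Z] = 3.6 / (2.2509 · 2.5884) = 3.6 / 5.8264 = 0.6179
  r[Y,Y] = 1 (diagonal).
  r[Y,Z] = -0.6 / (2.9439 · 2.5884) = -0.6 / 7.6201 = -0.0787
  r[Z,Z] = 1 (diagonal).

R is symmetric with unit diagonal. Assembling:

R = [[1, 0.2213, 0.6179],
 [0.2213, 1, -0.0787],
 [0.6179, -0.0787, 1]]


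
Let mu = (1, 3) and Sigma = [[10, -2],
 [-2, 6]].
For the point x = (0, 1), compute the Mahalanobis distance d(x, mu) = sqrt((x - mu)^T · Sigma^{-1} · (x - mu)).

Step 1 — centre the observation: (x - mu) = (-1, -2).

Step 2 — invert Sigma. det(Sigma) = 10·6 - (-2)² = 56.
  Sigma^{-1} = (1/det) · [[d, -b], [-b, a]] = [[0.1071, 0.0357],
 [0.0357, 0.1786]].

Step 3 — form the quadratic (x - mu)^T · Sigma^{-1} · (x - mu):
  Sigma^{-1} · (x - mu) = (-0.1786, -0.3929).
  (x - mu)^T · [Sigma^{-1} · (x - mu)] = (-1)·(-0.1786) + (-2)·(-0.3929) = 0.9643.

Step 4 — take square root: d = √(0.9643) ≈ 0.982.

d(x, mu) = √(0.9643) ≈ 0.982


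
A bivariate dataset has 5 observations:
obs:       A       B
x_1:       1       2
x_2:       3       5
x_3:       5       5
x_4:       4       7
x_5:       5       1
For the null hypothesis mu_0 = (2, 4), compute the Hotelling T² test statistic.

Step 1 — sample mean vector:
  mean(A) = (1 + 3 + 5 + 4 + 5) / 5 = 18/5 = 3.6
  mean(B) = (2 + 5 + 5 + 7 + 1) / 5 = 20/5 = 4
  x̄ = (3.6, 4),  deviation x̄ - mu_0 = (3.6, 4) - (2, 4) = (1.6, 0).

Step 2 — sample covariance matrix, S[i,j] = (1/(n-1)) · Σ_k (x_{k,i} - mean_i) · (x_{k,j} - mean_j), divisor n-1 = 4:
  S[A,A] = ((-2.6)·(-2.6) + (-0.6)·(-0.6) + (1.4)·(1.4) + (0.4)·(0.4) + (1.4)·(1.4)) / 4 = 11.2/4 = 2.8
  S[A,B] = ((-2.6)·(-2) + (-0.6)·(1) + (1.4)·(1) + (0.4)·(3) + (1.4)·(-3)) / 4 = 3/4 = 0.75
  S[B,B] = ((-2)·(-2) + (1)·(1) + (1)·(1) + (3)·(3) + (-3)·(-3)) / 4 = 24/4 = 6
  S = [[2.8, 0.75],
 [0.75, 6]].

Step 3 — invert S. det(S) = 2.8·6 - (0.75)² = 16.2375.
  S^{-1} = (1/det) · [[d, -b], [-b, a]] = [[0.3695, -0.0462],
 [-0.0462, 0.1724]].

Step 4 — quadratic form (x̄ - mu_0)^T · S^{-1} · (x̄ - mu_0):
  S^{-1} · (x̄ - mu_0) = (0.5912, -0.0739),
  (x̄ - mu_0)^T · [...] = (1.6)·(0.5912) + (0)·(-0.0739) = 0.946.

Step 5 — scale by n: T² = 5 · 0.946 = 4.7298.

T² ≈ 4.7298


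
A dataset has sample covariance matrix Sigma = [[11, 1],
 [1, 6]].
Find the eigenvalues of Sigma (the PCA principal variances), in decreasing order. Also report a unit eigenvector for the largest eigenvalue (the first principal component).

Step 1 — characteristic polynomial of 2×2 Sigma:
  det(Sigma - λI) = λ² - trace · λ + det = 0.
  trace = 11 + 6 = 17, det = 11·6 - (1)² = 65.
Step 2 — discriminant:
  Δ = trace² - 4·det = 289 - 260 = 29.
Step 3 — eigenvalues:
  λ = (trace ± √Δ)/2 = (17 ± 5.3852)/2,
  λ_1 = 11.1926,  λ_2 = 5.8074.

Step 4 — unit eigenvector for λ_1: solve (Sigma - λ_1 I)v = 0. First row:
  (11 - 11.1926)·v_x + (1)·v_y = 0, i.e. (-0.1926)·v_x + (1)·v_y = 0,
  so v ∝ (b, λ_1 - a) = (1, 0.1926) = u.
  ||u|| = √((1)² + (0.1926)²) = √(1.0371) ≈ 1.0184,
  v_1 = u/||u|| ≈ (0.982, 0.1891) (||v_1|| = 1).

λ_1 = 11.1926,  λ_2 = 5.8074;  v_1 ≈ (0.982, 0.1891)


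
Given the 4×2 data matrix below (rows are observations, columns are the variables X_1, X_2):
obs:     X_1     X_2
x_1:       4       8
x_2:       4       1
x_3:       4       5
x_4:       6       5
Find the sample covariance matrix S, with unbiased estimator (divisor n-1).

Step 1 — column means:
  mean(X_1) = (4 + 4 + 4 + 6) / 4 = 18/4 = 4.5
  mean(X_2) = (8 + 1 + 5 + 5) / 4 = 19/4 = 4.75

Step 2 — sample covariance S[i,j] = (1/(n-1)) · Σ_k (x_{k,i} - mean_i) · (x_{k,j} - mean_j), with n-1 = 3.
  S[X_1,X_1] = ((-0.5)·(-0.5) + (-0.5)·(-0.5) + (-0.5)·(-0.5) + (1.5)·(1.5)) / 3 = 3/3 = 1
  S[X_1,X_2] = ((-0.5)·(3.25) + (-0.5)·(-3.75) + (-0.5)·(0.25) + (1.5)·(0.25)) / 3 = 0.5/3 = 0.1667
  S[X_2,X_2] = ((3.25)·(3.25) + (-3.75)·(-3.75) + (0.25)·(0.25) + (0.25)·(0.25)) / 3 = 24.75/3 = 8.25

S is symmetric (S[j,i] = S[i,j]). Assembling:

S = [[1, 0.1667],
 [0.1667, 8.25]]


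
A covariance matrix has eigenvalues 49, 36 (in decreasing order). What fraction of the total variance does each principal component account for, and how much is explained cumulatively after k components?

Step 1 — total variance = trace(Sigma) = Σ λ_i = 49 + 36 = 85.

Step 2 — fraction explained by component i = λ_i / Σ λ:
  PC1: 49/85 = 0.5765
  PC2: 36/85 = 0.4235

Step 3 — cumulative fraction after k components = (λ_1 + ... + λ_k) / Σ λ:
  k = 1: 49/85 = 0.5765
  k = 2: (49 + 36)/85 = 85/85 = 1

Summary (fraction, with percent):

explained: PC1 0.5765 (57.65%), PC2 0.4235 (42.35%);  cumulative: 0.5765, 1


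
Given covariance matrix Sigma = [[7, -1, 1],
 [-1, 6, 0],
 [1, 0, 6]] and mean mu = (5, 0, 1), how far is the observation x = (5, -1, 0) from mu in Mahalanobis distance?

Step 1 — centre the observation: (x - mu) = (0, -1, -1).

Step 2 — invert Sigma (cofactor / det for 3×3, or solve directly):
  Sigma^{-1} = [[0.15, 0.025, -0.025],
 [0.025, 0.1708, -0.0042],
 [-0.025, -0.0042, 0.1708]].

Step 3 — form the quadratic (x - mu)^T · Sigma^{-1} · (x - mu):
  Sigma^{-1} · (x - mu) = (0, -0.1667, -0.1667).
  (x - mu)^T · [Sigma^{-1} · (x - mu)] = (0)·(0) + (-1)·(-0.1667) + (-1)·(-0.1667) = 0.3333.

Step 4 — take square root: d = √(0.3333) ≈ 0.5774.

d(x, mu) = √(0.3333) ≈ 0.5774


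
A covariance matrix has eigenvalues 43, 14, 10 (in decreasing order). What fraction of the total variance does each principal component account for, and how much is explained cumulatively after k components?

Step 1 — total variance = trace(Sigma) = Σ λ_i = 43 + 14 + 10 = 67.

Step 2 — fraction explained by component i = λ_i / Σ λ:
  PC1: 43/67 = 0.6418
  PC2: 14/67 = 0.209
  PC3: 10/67 = 0.1493

Step 3 — cumulative fraction after k components = (λ_1 + ... + λ_k) / Σ λ:
  k = 1: 43/67 = 0.6418
  k = 2: (43 + 14)/67 = 57/67 = 0.8507
  k = 3: (43 + 14 + 10)/67 = 67/67 = 1

Summary (fraction, with percent):

explained: PC1 0.6418 (64.18%), PC2 0.209 (20.9%), PC3 0.1493 (14.93%);  cumulative: 0.6418, 0.8507, 1


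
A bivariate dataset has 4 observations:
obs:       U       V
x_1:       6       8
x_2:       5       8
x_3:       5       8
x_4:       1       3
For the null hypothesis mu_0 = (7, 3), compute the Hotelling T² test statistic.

Step 1 — sample mean vector:
  mean(U) = (6 + 5 + 5 + 1) / 4 = 17/4 = 4.25
  mean(V) = (8 + 8 + 8 + 3) / 4 = 27/4 = 6.75
  x̄ = (4.25, 6.75),  deviation x̄ - mu_0 = (4.25, 6.75) - (7, 3) = (-2.75, 3.75).

Step 2 — sample covariance matrix, S[i,j] = (1/(n-1)) · Σ_k (x_{k,i} - mean_i) · (x_{k,j} - mean_j), divisor n-1 = 3:
  S[U,U] = ((1.75)·(1.75) + (0.75)·(0.75) + (0.75)·(0.75) + (-3.25)·(-3.25)) / 3 = 14.75/3 = 4.9167
  S[U,V] = ((1.75)·(1.25) + (0.75)·(1.25) + (0.75)·(1.25) + (-3.25)·(-3.75)) / 3 = 16.25/3 = 5.4167
  S[V,V] = ((1.25)·(1.25) + (1.25)·(1.25) + (1.25)·(1.25) + (-3.75)·(-3.75)) / 3 = 18.75/3 = 6.25
  S = [[4.9167, 5.4167],
 [5.4167, 6.25]].

Step 3 — invert S. det(S) = 4.9167·6.25 - (5.4167)² = 1.3889.
  S^{-1} = (1/det) · [[d, -b], [-b, a]] = [[4.5, -3.9],
 [-3.9, 3.54]].

Step 4 — quadratic form (x̄ - mu_0)^T · S^{-1} · (x̄ - mu_0):
  S^{-1} · (x̄ - mu_0) = (-27, 24),
  (x̄ - mu_0)^T · [...] = (-2.75)·(-27) + (3.75)·(24) = 164.25.

Step 5 — scale by n: T² = 4 · 164.25 = 657.

T² ≈ 657


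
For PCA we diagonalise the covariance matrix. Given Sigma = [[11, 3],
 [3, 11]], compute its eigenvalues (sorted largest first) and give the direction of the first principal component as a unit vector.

Step 1 — characteristic polynomial of 2×2 Sigma:
  det(Sigma - λI) = λ² - trace · λ + det = 0.
  trace = 11 + 11 = 22, det = 11·11 - (3)² = 112.
Step 2 — discriminant:
  Δ = trace² - 4·det = 484 - 448 = 36.
Step 3 — eigenvalues:
  λ = (trace ± √Δ)/2 = (22 ± 6)/2,
  λ_1 = 14,  λ_2 = 8.

Step 4 — unit eigenvector for λ_1: solve (Sigma - λ_1 I)v = 0. First row:
  (11 - 14)·v_x + (3)·v_y = 0, i.e. (-3)·v_x + (3)·v_y = 0,
  so v ∝ (b, λ_1 - a) = (3, 3) = u.
  ||u|| = √((3)² + (3)²) = √(18) ≈ 4.2426,
  v_1 = u/||u|| ≈ (0.7071, 0.7071) (||v_1|| = 1).

λ_1 = 14,  λ_2 = 8;  v_1 ≈ (0.7071, 0.7071)


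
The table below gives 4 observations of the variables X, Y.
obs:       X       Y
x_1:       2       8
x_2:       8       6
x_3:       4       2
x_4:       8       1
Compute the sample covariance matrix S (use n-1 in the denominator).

Step 1 — column means:
  mean(X) = (2 + 8 + 4 + 8) / 4 = 22/4 = 5.5
  mean(Y) = (8 + 6 + 2 + 1) / 4 = 17/4 = 4.25

Step 2 — sample covariance S[i,j] = (1/(n-1)) · Σ_k (x_{k,i} - mean_i) · (x_{k,j} - mean_j), with n-1 = 3.
  S[X,X] = ((-3.5)·(-3.5) + (2.5)·(2.5) + (-1.5)·(-1.5) + (2.5)·(2.5)) / 3 = 27/3 = 9
  S[X,Y] = ((-3.5)·(3.75) + (2.5)·(1.75) + (-1.5)·(-2.25) + (2.5)·(-3.25)) / 3 = -13.5/3 = -4.5
  S[Y,Y] = ((3.75)·(3.75) + (1.75)·(1.75) + (-2.25)·(-2.25) + (-3.25)·(-3.25)) / 3 = 32.75/3 = 10.9167

S is symmetric (S[j,i] = S[i,j]). Assembling:

S = [[9, -4.5],
 [-4.5, 10.9167]]


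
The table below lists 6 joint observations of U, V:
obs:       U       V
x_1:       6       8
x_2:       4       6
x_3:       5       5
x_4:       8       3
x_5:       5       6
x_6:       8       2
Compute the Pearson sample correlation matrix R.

Step 1 — column means:
  mean(U) = (6 + 4 + 5 + 8 + 5 + 8) / 6 = 36/6 = 6
  mean(V) = (8 + 6 + 5 + 3 + 6 + 2) / 6 = 30/6 = 5

Step 2 — sample variances and covariances s[i,j] = (1/(n-1)) · Σ_k (x_{k,i} - mean_i) · (x_{k,j} - mean_j), with n-1 = 5:
  s[U,U] = ((0)·(0) + (-2)·(-2) + (-1)·(-1) + (2)·(2) + (-1)·(-1) + (2)·(2)) / 5 = 14/5 = 2.8
  s[U,V] = ((0)·(3) + (-2)·(1) + (-1)·(0) + (2)·(-2) + (-1)·(1) + (2)·(-3)) / 5 = -13/5 = -2.6
  s[V,V] = ((3)·(3) + (1)·(1) + (0)·(0) + (-2)·(-2) + (1)·(1) + (-3)·(-3)) / 5 = 24/5 = 4.8
  Sample standard deviations s_i = √(s[i,i]):
  s(U) = √(2.8) = 1.6733
  s(V) = √(4.8) = 2.1909

Step 3 — r_{ij} = s_{ij} / (s_i · s_j):
  r[U,U] = 1 (diagonal).
  r[U,V] = -2.6 / (1.6733 · 2.1909) = -2.6 / 3.6661 = -0.7092
  r[V,V] = 1 (diagonal).

R is symmetric with unit diagonal. Assembling:

R = [[1, -0.7092],
 [-0.7092, 1]]


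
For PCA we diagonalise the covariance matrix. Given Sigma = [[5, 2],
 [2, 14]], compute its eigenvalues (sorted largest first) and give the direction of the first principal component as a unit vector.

Step 1 — characteristic polynomial of 2×2 Sigma:
  det(Sigma - λI) = λ² - trace · λ + det = 0.
  trace = 5 + 14 = 19, det = 5·14 - (2)² = 66.
Step 2 — discriminant:
  Δ = trace² - 4·det = 361 - 264 = 97.
Step 3 — eigenvalues:
  λ = (trace ± √Δ)/2 = (19 ± 9.8489)/2,
  λ_1 = 14.4244,  λ_2 = 4.5756.

Step 4 — unit eigenvector for λ_1: solve (Sigma - λ_1 I)v = 0. First row:
  (5 - 14.4244)·v_x + (2)·v_y = 0, i.e. (-9.4244)·v_x + (2)·v_y = 0,
  so v ∝ (b, λ_1 - a) = (2, 9.4244) = u.
  ||u|| = √((2)² + (9.4244)²) = √(92.8199) ≈ 9.6343,
  v_1 = u/||u|| ≈ (0.2076, 0.9782) (||v_1|| = 1).

λ_1 = 14.4244,  λ_2 = 4.5756;  v_1 ≈ (0.2076, 0.9782)


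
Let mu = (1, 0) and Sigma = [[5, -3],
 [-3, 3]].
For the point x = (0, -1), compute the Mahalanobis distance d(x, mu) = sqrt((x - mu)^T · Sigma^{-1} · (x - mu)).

Step 1 — centre the observation: (x - mu) = (-1, -1).

Step 2 — invert Sigma. det(Sigma) = 5·3 - (-3)² = 6.
  Sigma^{-1} = (1/det) · [[d, -b], [-b, a]] = [[0.5, 0.5],
 [0.5, 0.8333]].

Step 3 — form the quadratic (x - mu)^T · Sigma^{-1} · (x - mu):
  Sigma^{-1} · (x - mu) = (-1, -1.3333).
  (x - mu)^T · [Sigma^{-1} · (x - mu)] = (-1)·(-1) + (-1)·(-1.3333) = 2.3333.

Step 4 — take square root: d = √(2.3333) ≈ 1.5275.

d(x, mu) = √(2.3333) ≈ 1.5275


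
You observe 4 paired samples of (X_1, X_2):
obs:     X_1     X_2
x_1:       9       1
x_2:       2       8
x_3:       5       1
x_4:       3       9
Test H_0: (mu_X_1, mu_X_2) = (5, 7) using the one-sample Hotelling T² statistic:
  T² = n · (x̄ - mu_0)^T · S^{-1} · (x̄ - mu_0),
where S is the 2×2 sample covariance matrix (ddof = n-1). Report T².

Step 1 — sample mean vector:
  mean(X_1) = (9 + 2 + 5 + 3) / 4 = 19/4 = 4.75
  mean(X_2) = (1 + 8 + 1 + 9) / 4 = 19/4 = 4.75
  x̄ = (4.75, 4.75),  deviation x̄ - mu_0 = (4.75, 4.75) - (5, 7) = (-0.25, -2.25).

Step 2 — sample covariance matrix, S[i,j] = (1/(n-1)) · Σ_k (x_{k,i} - mean_i) · (x_{k,j} - mean_j), divisor n-1 = 3:
  S[X_1,X_1] = ((4.25)·(4.25) + (-2.75)·(-2.75) + (0.25)·(0.25) + (-1.75)·(-1.75)) / 3 = 28.75/3 = 9.5833
  S[X_1,X_2] = ((4.25)·(-3.75) + (-2.75)·(3.25) + (0.25)·(-3.75) + (-1.75)·(4.25)) / 3 = -33.25/3 = -11.0833
  S[X_2,X_2] = ((-3.75)·(-3.75) + (3.25)·(3.25) + (-3.75)·(-3.75) + (4.25)·(4.25)) / 3 = 56.75/3 = 18.9167
  S = [[9.5833, -11.0833],
 [-11.0833, 18.9167]].

Step 3 — invert S. det(S) = 9.5833·18.9167 - (-11.0833)² = 58.4444.
  S^{-1} = (1/det) · [[d, -b], [-b, a]] = [[0.3237, 0.1896],
 [0.1896, 0.164]].

Step 4 — quadratic form (x̄ - mu_0)^T · S^{-1} · (x̄ - mu_0):
  S^{-1} · (x̄ - mu_0) = (-0.5076, -0.4163),
  (x̄ - mu_0)^T · [...] = (-0.25)·(-0.5076) + (-2.25)·(-0.4163) = 1.0637.

Step 5 — scale by n: T² = 4 · 1.0637 = 4.2548.

T² ≈ 4.2548


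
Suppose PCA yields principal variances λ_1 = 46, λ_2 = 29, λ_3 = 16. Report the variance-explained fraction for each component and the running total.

Step 1 — total variance = trace(Sigma) = Σ λ_i = 46 + 29 + 16 = 91.

Step 2 — fraction explained by component i = λ_i / Σ λ:
  PC1: 46/91 = 0.5055
  PC2: 29/91 = 0.3187
  PC3: 16/91 = 0.1758

Step 3 — cumulative fraction after k components = (λ_1 + ... + λ_k) / Σ λ:
  k = 1: 46/91 = 0.5055
  k = 2: (46 + 29)/91 = 75/91 = 0.8242
  k = 3: (46 + 29 + 16)/91 = 91/91 = 1

Summary (fraction, with percent):

explained: PC1 0.5055 (50.55%), PC2 0.3187 (31.87%), PC3 0.1758 (17.58%);  cumulative: 0.5055, 0.8242, 1


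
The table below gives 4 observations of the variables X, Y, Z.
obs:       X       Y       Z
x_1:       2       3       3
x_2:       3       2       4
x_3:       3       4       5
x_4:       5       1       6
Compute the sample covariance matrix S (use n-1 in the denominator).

Step 1 — column means:
  mean(X) = (2 + 3 + 3 + 5) / 4 = 13/4 = 3.25
  mean(Y) = (3 + 2 + 4 + 1) / 4 = 10/4 = 2.5
  mean(Z) = (3 + 4 + 5 + 6) / 4 = 18/4 = 4.5

Step 2 — sample covariance S[i,j] = (1/(n-1)) · Σ_k (x_{k,i} - mean_i) · (x_{k,j} - mean_j), with n-1 = 3.
  S[X,X] = ((-1.25)·(-1.25) + (-0.25)·(-0.25) + (-0.25)·(-0.25) + (1.75)·(1.75)) / 3 = 4.75/3 = 1.5833
  S[X,Y] = ((-1.25)·(0.5) + (-0.25)·(-0.5) + (-0.25)·(1.5) + (1.75)·(-1.5)) / 3 = -3.5/3 = -1.1667
  S[X,Z] = ((-1.25)·(-1.5) + (-0.25)·(-0.5) + (-0.25)·(0.5) + (1.75)·(1.5)) / 3 = 4.5/3 = 1.5
  S[Y,Y] = ((0.5)·(0.5) + (-0.5)·(-0.5) + (1.5)·(1.5) + (-1.5)·(-1.5)) / 3 = 5/3 = 1.6667
  S[Y,Z] = ((0.5)·(-1.5) + (-0.5)·(-0.5) + (1.5)·(0.5) + (-1.5)·(1.5)) / 3 = -2/3 = -0.6667
  S[Z,Z] = ((-1.5)·(-1.5) + (-0.5)·(-0.5) + (0.5)·(0.5) + (1.5)·(1.5)) / 3 = 5/3 = 1.6667

S is symmetric (S[j,i] = S[i,j]). Assembling:

S = [[1.5833, -1.1667, 1.5],
 [-1.1667, 1.6667, -0.6667],
 [1.5, -0.6667, 1.6667]]


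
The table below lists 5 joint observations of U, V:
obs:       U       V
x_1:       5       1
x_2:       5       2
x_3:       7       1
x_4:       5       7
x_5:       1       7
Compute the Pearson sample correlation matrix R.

Step 1 — column means:
  mean(U) = (5 + 5 + 7 + 5 + 1) / 5 = 23/5 = 4.6
  mean(V) = (1 + 2 + 1 + 7 + 7) / 5 = 18/5 = 3.6

Step 2 — sample variances and covariances s[i,j] = (1/(n-1)) · Σ_k (x_{k,i} - mean_i) · (x_{k,j} - mean_j), with n-1 = 4:
  s[U,U] = ((0.4)·(0.4) + (0.4)·(0.4) + (2.4)·(2.4) + (0.4)·(0.4) + (-3.6)·(-3.6)) / 4 = 19.2/4 = 4.8
  s[U,V] = ((0.4)·(-2.6) + (0.4)·(-1.6) + (2.4)·(-2.6) + (0.4)·(3.4) + (-3.6)·(3.4)) / 4 = -18.8/4 = -4.7
  s[V,V] = ((-2.6)·(-2.6) + (-1.6)·(-1.6) + (-2.6)·(-2.6) + (3.4)·(3.4) + (3.4)·(3.4)) / 4 = 39.2/4 = 9.8
  Sample standard deviations s_i = √(s[i,i]):
  s(U) = √(4.8) = 2.1909
  s(V) = √(9.8) = 3.1305

Step 3 — r_{ij} = s_{ij} / (s_i · s_j):
  r[U,U] = 1 (diagonal).
  r[U,V] = -4.7 / (2.1909 · 3.1305) = -4.7 / 6.8586 = -0.6853
  r[V,V] = 1 (diagonal).

R is symmetric with unit diagonal. Assembling:

R = [[1, -0.6853],
 [-0.6853, 1]]


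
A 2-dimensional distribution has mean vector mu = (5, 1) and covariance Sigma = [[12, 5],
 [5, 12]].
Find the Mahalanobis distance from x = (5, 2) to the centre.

Step 1 — centre the observation: (x - mu) = (0, 1).

Step 2 — invert Sigma. det(Sigma) = 12·12 - (5)² = 119.
  Sigma^{-1} = (1/det) · [[d, -b], [-b, a]] = [[0.1008, -0.042],
 [-0.042, 0.1008]].

Step 3 — form the quadratic (x - mu)^T · Sigma^{-1} · (x - mu):
  Sigma^{-1} · (x - mu) = (-0.042, 0.1008).
  (x - mu)^T · [Sigma^{-1} · (x - mu)] = (0)·(-0.042) + (1)·(0.1008) = 0.1008.

Step 4 — take square root: d = √(0.1008) ≈ 0.3176.

d(x, mu) = √(0.1008) ≈ 0.3176


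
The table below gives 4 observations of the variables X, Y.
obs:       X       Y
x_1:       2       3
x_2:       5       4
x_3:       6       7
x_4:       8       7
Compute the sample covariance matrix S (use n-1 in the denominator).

Step 1 — column means:
  mean(X) = (2 + 5 + 6 + 8) / 4 = 21/4 = 5.25
  mean(Y) = (3 + 4 + 7 + 7) / 4 = 21/4 = 5.25

Step 2 — sample covariance S[i,j] = (1/(n-1)) · Σ_k (x_{k,i} - mean_i) · (x_{k,j} - mean_j), with n-1 = 3.
  S[X,X] = ((-3.25)·(-3.25) + (-0.25)·(-0.25) + (0.75)·(0.75) + (2.75)·(2.75)) / 3 = 18.75/3 = 6.25
  S[X,Y] = ((-3.25)·(-2.25) + (-0.25)·(-1.25) + (0.75)·(1.75) + (2.75)·(1.75)) / 3 = 13.75/3 = 4.5833
  S[Y,Y] = ((-2.25)·(-2.25) + (-1.25)·(-1.25) + (1.75)·(1.75) + (1.75)·(1.75)) / 3 = 12.75/3 = 4.25

S is symmetric (S[j,i] = S[i,j]). Assembling:

S = [[6.25, 4.5833],
 [4.5833, 4.25]]


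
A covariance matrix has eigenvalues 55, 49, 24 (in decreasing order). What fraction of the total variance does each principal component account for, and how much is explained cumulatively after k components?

Step 1 — total variance = trace(Sigma) = Σ λ_i = 55 + 49 + 24 = 128.

Step 2 — fraction explained by component i = λ_i / Σ λ:
  PC1: 55/128 = 0.4297
  PC2: 49/128 = 0.3828
  PC3: 24/128 = 0.1875

Step 3 — cumulative fraction after k components = (λ_1 + ... + λ_k) / Σ λ:
  k = 1: 55/128 = 0.4297
  k = 2: (55 + 49)/128 = 104/128 = 0.8125
  k = 3: (55 + 49 + 24)/128 = 128/128 = 1

Summary (fraction, with percent):

explained: PC1 0.4297 (42.97%), PC2 0.3828 (38.28%), PC3 0.1875 (18.75%);  cumulative: 0.4297, 0.8125, 1


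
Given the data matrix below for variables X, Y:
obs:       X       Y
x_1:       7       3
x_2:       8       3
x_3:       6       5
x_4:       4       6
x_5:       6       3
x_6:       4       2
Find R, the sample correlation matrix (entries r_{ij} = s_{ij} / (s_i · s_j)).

Step 1 — column means:
  mean(X) = (7 + 8 + 6 + 4 + 6 + 4) / 6 = 35/6 = 5.8333
  mean(Y) = (3 + 3 + 5 + 6 + 3 + 2) / 6 = 22/6 = 3.6667

Step 2 — sample variances and covariances s[i,j] = (1/(n-1)) · Σ_k (x_{k,i} - mean_i) · (x_{k,j} - mean_j), with n-1 = 5:
  s[X,X] = ((1.1667)·(1.1667) + (2.1667)·(2.1667) + (0.1667)·(0.1667) + (-1.8333)·(-1.8333) + (0.1667)·(0.1667) + (-1.8333)·(-1.8333)) / 5 = 12.8333/5 = 2.5667
  s[X,Y] = ((1.1667)·(-0.6667) + (2.1667)·(-0.6667) + (0.1667)·(1.3333) + (-1.8333)·(2.3333) + (0.1667)·(-0.6667) + (-1.8333)·(-1.6667)) / 5 = -3.3333/5 = -0.6667
  s[Y,Y] = ((-0.6667)·(-0.6667) + (-0.6667)·(-0.6667) + (1.3333)·(1.3333) + (2.3333)·(2.3333) + (-0.6667)·(-0.6667) + (-1.6667)·(-1.6667)) / 5 = 11.3333/5 = 2.2667
  Sample standard deviations s_i = √(s[i,i]):
  s(X) = √(2.5667) = 1.6021
  s(Y) = √(2.2667) = 1.5055

Step 3 — r_{ij} = s_{ij} / (s_i · s_j):
  r[X,X] = 1 (diagonal).
  r[X,Y] = -0.6667 / (1.6021 · 1.5055) = -0.6667 / 2.412 = -0.2764
  r[Y,Y] = 1 (diagonal).

R is symmetric with unit diagonal. Assembling:

R = [[1, -0.2764],
 [-0.2764, 1]]


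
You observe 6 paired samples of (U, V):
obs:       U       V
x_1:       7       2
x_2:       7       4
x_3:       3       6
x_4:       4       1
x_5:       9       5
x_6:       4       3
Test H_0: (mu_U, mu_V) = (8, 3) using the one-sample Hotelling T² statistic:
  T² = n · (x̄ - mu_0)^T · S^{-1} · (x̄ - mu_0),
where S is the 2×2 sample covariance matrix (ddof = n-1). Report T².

Step 1 — sample mean vector:
  mean(U) = (7 + 7 + 3 + 4 + 9 + 4) / 6 = 34/6 = 5.6667
  mean(V) = (2 + 4 + 6 + 1 + 5 + 3) / 6 = 21/6 = 3.5
  x̄ = (5.6667, 3.5),  deviation x̄ - mu_0 = (5.6667, 3.5) - (8, 3) = (-2.3333, 0.5).

Step 2 — sample covariance matrix, S[i,j] = (1/(n-1)) · Σ_k (x_{k,i} - mean_i) · (x_{k,j} - mean_j), divisor n-1 = 5:
  S[U,U] = ((1.3333)·(1.3333) + (1.3333)·(1.3333) + (-2.6667)·(-2.6667) + (-1.6667)·(-1.6667) + (3.3333)·(3.3333) + (-1.6667)·(-1.6667)) / 5 = 27.3333/5 = 5.4667
  S[U,V] = ((1.3333)·(-1.5) + (1.3333)·(0.5) + (-2.6667)·(2.5) + (-1.6667)·(-2.5) + (3.3333)·(1.5) + (-1.6667)·(-0.5)) / 5 = 2/5 = 0.4
  S[V,V] = ((-1.5)·(-1.5) + (0.5)·(0.5) + (2.5)·(2.5) + (-2.5)·(-2.5) + (1.5)·(1.5) + (-0.5)·(-0.5)) / 5 = 17.5/5 = 3.5
  S = [[5.4667, 0.4],
 [0.4, 3.5]].

Step 3 — invert S. det(S) = 5.4667·3.5 - (0.4)² = 18.9733.
  S^{-1} = (1/det) · [[d, -b], [-b, a]] = [[0.1845, -0.0211],
 [-0.0211, 0.2881]].

Step 4 — quadratic form (x̄ - mu_0)^T · S^{-1} · (x̄ - mu_0):
  S^{-1} · (x̄ - mu_0) = (-0.441, 0.1933),
  (x̄ - mu_0)^T · [...] = (-2.3333)·(-0.441) + (0.5)·(0.1933) = 1.1256.

Step 5 — scale by n: T² = 6 · 1.1256 = 6.7533.

T² ≈ 6.7533


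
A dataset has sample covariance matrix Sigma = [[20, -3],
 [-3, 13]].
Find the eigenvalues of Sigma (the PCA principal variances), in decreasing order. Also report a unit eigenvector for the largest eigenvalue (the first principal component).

Step 1 — characteristic polynomial of 2×2 Sigma:
  det(Sigma - λI) = λ² - trace · λ + det = 0.
  trace = 20 + 13 = 33, det = 20·13 - (-3)² = 251.
Step 2 — discriminant:
  Δ = trace² - 4·det = 1089 - 1004 = 85.
Step 3 — eigenvalues:
  λ = (trace ± √Δ)/2 = (33 ± 9.2195)/2,
  λ_1 = 21.1098,  λ_2 = 11.8902.

Step 4 — unit eigenvector for λ_1: solve (Sigma - λ_1 I)v = 0. First row:
  (20 - 21.1098)·v_x + (-3)·v_y = 0, i.e. (-1.1098)·v_x + (-3)·v_y = 0,
  so v ∝ (b, λ_1 - a) = (-3, 1.1098); multiply by -1 so the first entry is positive: u = (3, -1.1098).
  ||u|| = √((3)² + (-1.1098)²) = √(10.2316) ≈ 3.1987,
  v_1 = u/||u|| ≈ (0.9379, -0.3469) (||v_1|| = 1).

λ_1 = 21.1098,  λ_2 = 11.8902;  v_1 ≈ (0.9379, -0.3469)


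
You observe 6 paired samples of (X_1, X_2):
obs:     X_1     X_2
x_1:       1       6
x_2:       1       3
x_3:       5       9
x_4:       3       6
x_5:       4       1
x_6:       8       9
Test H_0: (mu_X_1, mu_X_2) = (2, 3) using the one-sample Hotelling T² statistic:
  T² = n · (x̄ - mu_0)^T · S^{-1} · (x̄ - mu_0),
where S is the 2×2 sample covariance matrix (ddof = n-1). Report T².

Step 1 — sample mean vector:
  mean(X_1) = (1 + 1 + 5 + 3 + 4 + 8) / 6 = 22/6 = 3.6667
  mean(X_2) = (6 + 3 + 9 + 6 + 1 + 9) / 6 = 34/6 = 5.6667
  x̄ = (3.6667, 5.6667),  deviation x̄ - mu_0 = (3.6667, 5.6667) - (2, 3) = (1.6667, 2.6667).

Step 2 — sample covariance matrix, S[i,j] = (1/(n-1)) · Σ_k (x_{k,i} - mean_i) · (x_{k,j} - mean_j), divisor n-1 = 5:
  S[X_1,X_1] = ((-2.6667)·(-2.6667) + (-2.6667)·(-2.6667) + (1.3333)·(1.3333) + (-0.6667)·(-0.6667) + (0.3333)·(0.3333) + (4.3333)·(4.3333)) / 5 = 35.3333/5 = 7.0667
  S[X_1,X_2] = ((-2.6667)·(0.3333) + (-2.6667)·(-2.6667) + (1.3333)·(3.3333) + (-0.6667)·(0.3333) + (0.3333)·(-4.6667) + (4.3333)·(3.3333)) / 5 = 23.3333/5 = 4.6667
  S[X_2,X_2] = ((0.3333)·(0.3333) + (-2.6667)·(-2.6667) + (3.3333)·(3.3333) + (0.3333)·(0.3333) + (-4.6667)·(-4.6667) + (3.3333)·(3.3333)) / 5 = 51.3333/5 = 10.2667
  S = [[7.0667, 4.6667],
 [4.6667, 10.2667]].

Step 3 — invert S. det(S) = 7.0667·10.2667 - (4.6667)² = 50.7733.
  S^{-1} = (1/det) · [[d, -b], [-b, a]] = [[0.2022, -0.0919],
 [-0.0919, 0.1392]].

Step 4 — quadratic form (x̄ - mu_0)^T · S^{-1} · (x̄ - mu_0):
  S^{-1} · (x̄ - mu_0) = (0.0919, 0.218),
  (x̄ - mu_0)^T · [...] = (1.6667)·(0.0919) + (2.6667)·(0.218) = 0.7344.

Step 5 — scale by n: T² = 6 · 0.7344 = 4.4065.

T² ≈ 4.4065


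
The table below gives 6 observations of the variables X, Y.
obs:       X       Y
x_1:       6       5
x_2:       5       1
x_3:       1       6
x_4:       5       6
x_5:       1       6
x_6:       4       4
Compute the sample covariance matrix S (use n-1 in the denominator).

Step 1 — column means:
  mean(X) = (6 + 5 + 1 + 5 + 1 + 4) / 6 = 22/6 = 3.6667
  mean(Y) = (5 + 1 + 6 + 6 + 6 + 4) / 6 = 28/6 = 4.6667

Step 2 — sample covariance S[i,j] = (1/(n-1)) · Σ_k (x_{k,i} - mean_i) · (x_{k,j} - mean_j), with n-1 = 5.
  S[X,X] = ((2.3333)·(2.3333) + (1.3333)·(1.3333) + (-2.6667)·(-2.6667) + (1.3333)·(1.3333) + (-2.6667)·(-2.6667) + (0.3333)·(0.3333)) / 5 = 23.3333/5 = 4.6667
  S[X,Y] = ((2.3333)·(0.3333) + (1.3333)·(-3.6667) + (-2.6667)·(1.3333) + (1.3333)·(1.3333) + (-2.6667)·(1.3333) + (0.3333)·(-0.6667)) / 5 = -9.6667/5 = -1.9333
  S[Y,Y] = ((0.3333)·(0.3333) + (-3.6667)·(-3.6667) + (1.3333)·(1.3333) + (1.3333)·(1.3333) + (1.3333)·(1.3333) + (-0.6667)·(-0.6667)) / 5 = 19.3333/5 = 3.8667

S is symmetric (S[j,i] = S[i,j]). Assembling:

S = [[4.6667, -1.9333],
 [-1.9333, 3.8667]]


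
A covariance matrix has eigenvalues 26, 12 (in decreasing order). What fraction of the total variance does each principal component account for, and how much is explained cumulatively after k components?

Step 1 — total variance = trace(Sigma) = Σ λ_i = 26 + 12 = 38.

Step 2 — fraction explained by component i = λ_i / Σ λ:
  PC1: 26/38 = 0.6842
  PC2: 12/38 = 0.3158

Step 3 — cumulative fraction after k components = (λ_1 + ... + λ_k) / Σ λ:
  k = 1: 26/38 = 0.6842
  k = 2: (26 + 12)/38 = 38/38 = 1

Summary (fraction, with percent):

explained: PC1 0.6842 (68.42%), PC2 0.3158 (31.58%);  cumulative: 0.6842, 1


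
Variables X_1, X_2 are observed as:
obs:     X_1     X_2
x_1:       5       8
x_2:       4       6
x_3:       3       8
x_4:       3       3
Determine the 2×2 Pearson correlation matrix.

Step 1 — column means:
  mean(X_1) = (5 + 4 + 3 + 3) / 4 = 15/4 = 3.75
  mean(X_2) = (8 + 6 + 8 + 3) / 4 = 25/4 = 6.25

Step 2 — sample variances and covariances s[i,j] = (1/(n-1)) · Σ_k (x_{k,i} - mean_i) · (x_{k,j} - mean_j), with n-1 = 3:
  s[X_1,X_1] = ((1.25)·(1.25) + (0.25)·(0.25) + (-0.75)·(-0.75) + (-0.75)·(-0.75)) / 3 = 2.75/3 = 0.9167
  s[X_1,X_2] = ((1.25)·(1.75) + (0.25)·(-0.25) + (-0.75)·(1.75) + (-0.75)·(-3.25)) / 3 = 3.25/3 = 1.0833
  s[X_2,X_2] = ((1.75)·(1.75) + (-0.25)·(-0.25) + (1.75)·(1.75) + (-3.25)·(-3.25)) / 3 = 16.75/3 = 5.5833
  Sample standard deviations s_i = √(s[i,i]):
  s(X_1) = √(0.9167) = 0.9574
  s(X_2) = √(5.5833) = 2.3629

Step 3 — r_{ij} = s_{ij} / (s_i · s_j):
  r[X_1,X_1] = 1 (diagonal).
  r[X_1,X_2] = 1.0833 / (0.9574 · 2.3629) = 1.0833 / 2.2623 = 0.4789
  r[X_2,X_2] = 1 (diagonal).

R is symmetric with unit diagonal. Assembling:

R = [[1, 0.4789],
 [0.4789, 1]]


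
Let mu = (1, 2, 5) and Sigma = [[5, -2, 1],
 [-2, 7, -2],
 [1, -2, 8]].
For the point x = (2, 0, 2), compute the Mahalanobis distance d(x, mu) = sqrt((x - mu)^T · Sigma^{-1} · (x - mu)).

Step 1 — centre the observation: (x - mu) = (1, -2, -3).

Step 2 — invert Sigma (cofactor / det for 3×3, or solve directly):
  Sigma^{-1} = [[0.2271, 0.0611, -0.0131],
 [0.0611, 0.1703, 0.0349],
 [-0.0131, 0.0349, 0.1354]].

Step 3 — form the quadratic (x - mu)^T · Sigma^{-1} · (x - mu):
  Sigma^{-1} · (x - mu) = (0.1441, -0.3843, -0.4891).
  (x - mu)^T · [Sigma^{-1} · (x - mu)] = (1)·(0.1441) + (-2)·(-0.3843) + (-3)·(-0.4891) = 2.3799.

Step 4 — take square root: d = √(2.3799) ≈ 1.5427.

d(x, mu) = √(2.3799) ≈ 1.5427


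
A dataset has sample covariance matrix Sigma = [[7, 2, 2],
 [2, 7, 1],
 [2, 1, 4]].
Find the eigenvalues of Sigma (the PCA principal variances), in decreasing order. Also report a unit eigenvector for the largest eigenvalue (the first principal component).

Step 1 — characteristic polynomial p(λ) = det(λI - Sigma) = λ³ - tr·λ² + c_1·λ - det, where tr = trace, c_1 = sum of the principal 2×2 minors, det = det(Sigma):
  tr = 7 + 7 + 4 = 18,
  c_1 = (7·7 - (2)²) + (7·4 - (2)²) + (7·4 - (1)²) = 45 + 24 + 27 = 96,
  det = 7·(7·4 - (1)²) - (2)·((2)·4 - (1)·(2)) + (2)·((2)·(1) - 7·(2)) = 7·(27) - (2)·(6) + (2)·(-12) = 153.
  So p(λ) = λ³ - 18λ² + 96λ - 153.
Step 2 — look for an integer root (rational root theorem: any rational root is an integer divisor of 153). Testing λ = 3:
  p(3) = 27 - 162 + 288 - 153 = 0  ✓
  Dividing out (λ - 3): p(λ) = (λ - 3)(λ² - 15λ + 51).
Step 3 — remaining eigenvalues from the quadratic λ² - 15λ + 51 = 0:
  Δ = 15² - 4·51 = 225 - 204 = 21,  λ = (15 ± √21)/2 = (15 ± 4.5826)/2 ≈ 9.7913 or 5.2087.
  Sorted: λ_1 = 9.7913,  λ_2 = 5.2087,  λ_3 = 3  (check: sum = 18 = tr ✓).

Step 4 — unit eigenvector for λ_1 ≈ 9.7913: v spans the null space of (Sigma - λ_1 I), whose rows are
  r_1 = (-2.7913, 2, 2),  r_2 = (2, -2.7913, 1),  r_3 = (2, 1, -5.7913).
  v is orthogonal to every row, so take v ∝ r_1 × r_2 = ((2)·(1) - (2)·(-2.7913), (2)·(2) - (-2.7913)·(1), (-2.7913)·(-2.7913) - (2)·(2)) ≈ (7.5826, 6.7913, 3.7913).
  Let u = (7.5826, 6.7913, 3.7913).
  ||u|| = √((7.5826)² + (6.7913)² + (3.7913)²) = √(117.9909) ≈ 10.8624,  v_1 = u/||u|| ≈ (0.6981, 0.6252, 0.349) (||v_1|| = 1).

λ_1 = 9.7913,  λ_2 = 5.2087,  λ_3 = 3;  v_1 ≈ (0.6981, 0.6252, 0.349)


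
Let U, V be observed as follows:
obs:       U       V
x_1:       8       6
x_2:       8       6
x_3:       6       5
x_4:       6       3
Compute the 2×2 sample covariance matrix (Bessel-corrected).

Step 1 — column means:
  mean(U) = (8 + 8 + 6 + 6) / 4 = 28/4 = 7
  mean(V) = (6 + 6 + 5 + 3) / 4 = 20/4 = 5

Step 2 — sample covariance S[i,j] = (1/(n-1)) · Σ_k (x_{k,i} - mean_i) · (x_{k,j} - mean_j), with n-1 = 3.
  S[U,U] = ((1)·(1) + (1)·(1) + (-1)·(-1) + (-1)·(-1)) / 3 = 4/3 = 1.3333
  S[U,V] = ((1)·(1) + (1)·(1) + (-1)·(0) + (-1)·(-2)) / 3 = 4/3 = 1.3333
  S[V,V] = ((1)·(1) + (1)·(1) + (0)·(0) + (-2)·(-2)) / 3 = 6/3 = 2

S is symmetric (S[j,i] = S[i,j]). Assembling:

S = [[1.3333, 1.3333],
 [1.3333, 2]]
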